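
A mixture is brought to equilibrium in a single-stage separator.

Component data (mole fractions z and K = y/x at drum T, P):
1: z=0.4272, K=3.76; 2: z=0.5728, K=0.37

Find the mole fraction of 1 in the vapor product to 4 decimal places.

Newton–Raphson from ψ = 0.5:
  ψ = 0.5000: g = -0.03140, g' = -1.0590 → ψ = 0.4703
  ψ = 0.4703: g = 0.00023, g' = -1.0753 → ψ = 0.4706
Converged at ψ = 0.4706.
Compositions from xᵢ = zᵢ/(1+ψ(Kᵢ−1)), yᵢ = Kᵢxᵢ:
  1: x = 0.1858, y = 0.6988
  2: x = 0.8142, y = 0.3012

y_1 = 0.6988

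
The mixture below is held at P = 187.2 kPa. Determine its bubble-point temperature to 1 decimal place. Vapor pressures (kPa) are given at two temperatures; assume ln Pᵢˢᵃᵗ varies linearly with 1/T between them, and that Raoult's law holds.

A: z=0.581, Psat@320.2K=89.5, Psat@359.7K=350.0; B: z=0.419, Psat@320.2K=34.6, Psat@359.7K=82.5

T = 351.6 K

Bubble-point temperature: ΣzᵢPᵢˢᵃᵗ(T) = P. Interpolate ln Pᵢˢᵃᵗ = aᵢ + bᵢ/T.
  T = 320.2 K: ΣzᵢPᵢˢᵃᵗ = 66.50 kPa
  T = 359.7 K: ΣzᵢPᵢˢᵃᵗ = 237.92 kPa
  T = 339.9 K: ΣzᵢPᵢˢᵃᵗ = 129.73 kPa
  T = 349.8 K: ΣzᵢPᵢˢᵃᵗ = 177.04 kPa
  T = 354.8 K: ΣzᵢPᵢˢᵃᵗ = 205.92 kPa
  T = 352.3 K: ΣzᵢPᵢˢᵃᵗ = 191.03 kPa
Interpolating between 349.8 K and 352.3 K gives T ≈ 351.6 K.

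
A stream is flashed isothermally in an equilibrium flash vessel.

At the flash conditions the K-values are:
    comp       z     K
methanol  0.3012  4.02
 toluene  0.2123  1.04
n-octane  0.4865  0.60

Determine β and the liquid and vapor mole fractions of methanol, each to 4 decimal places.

β = 0.7714, x_methanol = 0.0905, y_methanol = 0.3637

Let β = V/F and solve Σ zᵢ(Kᵢ−1)/(1+β(Kᵢ−1)) = 0.
Check two-phase: ΣzᵢKᵢ = 1.7235 > 1 and Σzᵢ/Kᵢ = 1.0899 > 1, so g(0) = 0.7235 > 0 and g(1) = -0.0899 < 0.
Newton–Raphson from β = 0.5:
  β = 0.5000: g = 0.12748, g' = -0.5580 → β = 0.7285
  β = 0.7285: g = 0.01790, g' = -0.4236 → β = 0.7707
  β = 0.7707: g = 0.00027, g' = -0.4111 → β = 0.7714
Converged at β = 0.7714.
Compositions from xᵢ = zᵢ/(1+β(Kᵢ−1)), yᵢ = Kᵢxᵢ:
  methanol: x = 0.0905, y = 0.3637
  toluene: x = 0.2059, y = 0.2142
  n-octane: x = 0.7036, y = 0.4222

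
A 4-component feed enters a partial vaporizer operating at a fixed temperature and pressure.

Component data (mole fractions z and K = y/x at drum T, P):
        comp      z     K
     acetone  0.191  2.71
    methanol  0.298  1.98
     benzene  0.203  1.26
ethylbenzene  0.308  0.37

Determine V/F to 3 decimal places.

V/F = 0.731

Material balance + equilibrium reduce to Σ zᵢ(Kᵢ−1)/(1+V/F(Kᵢ−1)) = 0.
Feasibility: ΣzᵢKᵢ = 1.477, Σzᵢ/Kᵢ = 1.215 — both > 1, two phases present.
Iterate (Newton) starting at V/F = 0.48:
  V/F = 0.480: g = 0.1468, g' = -0.563 → V/F = 0.741
  V/F = 0.741: g = -0.0063, g' = -0.644 → V/F = 0.731
Converged at V/F = 0.731.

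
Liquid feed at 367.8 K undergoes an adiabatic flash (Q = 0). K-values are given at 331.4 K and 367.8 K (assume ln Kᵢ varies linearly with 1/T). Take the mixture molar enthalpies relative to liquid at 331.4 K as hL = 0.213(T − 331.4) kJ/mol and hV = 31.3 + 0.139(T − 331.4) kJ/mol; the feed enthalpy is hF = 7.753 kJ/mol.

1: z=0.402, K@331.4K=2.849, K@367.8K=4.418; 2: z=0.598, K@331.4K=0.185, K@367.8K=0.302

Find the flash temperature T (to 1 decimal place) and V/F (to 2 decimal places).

T = 336.9 K, V/F = 0.21

Adiabatic flash: solve Rachford–Rice at each trial T, then check hF = ψ·hV(T) + (1−ψ)·hL(T).
  T = 331.4 K: K = (2.849, 0.185), RR gives ψ = 0.170, H_out = 5.316 kJ/mol
  T = 367.8 K: K = (4.418, 0.302), RR gives ψ = 0.401, H_out = 19.224 kJ/mol
  T = 349.6 K: K = (3.589, 0.239), RR gives ψ = 0.298, H_out = 12.788 kJ/mol
  T = 340.5 K: K = (3.207, 0.211), RR gives ψ = 0.239, H_out = 9.249 kJ/mol
  T = 335.9 K: K = (3.023, 0.198), RR gives ψ = 0.205, H_out = 7.322 kJ/mol
  T = 338.2 K: K = (3.115, 0.204), RR gives ψ = 0.222, H_out = 8.300 kJ/mol
Linear interpolation between T = 335.9 (H_out = 7.322) and T = 338.2 (H_out = 8.300) on hF = 7.753 gives T ≈ 336.9 K, at which ψ = 0.21.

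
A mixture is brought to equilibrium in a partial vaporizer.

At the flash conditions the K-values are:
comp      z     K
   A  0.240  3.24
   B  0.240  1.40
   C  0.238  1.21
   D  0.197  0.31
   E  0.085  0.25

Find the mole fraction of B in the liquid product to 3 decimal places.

x_B = 0.193

Material balance + equilibrium reduce to Σ zᵢ(Kᵢ−1)/(1+V/F(Kᵢ−1)) = 0.
Check two-phase: ΣzᵢKᵢ = 1.484 > 1 and Σzᵢ/Kᵢ = 1.418 > 1, so g(0) = 0.484 > 0 and g(1) = -0.418 < 0.
Iterate (Newton) starting at V/F = 0.5:
  V/F = 0.500: g = 0.0693, g' = -0.644 → V/F = 0.608
  V/F = 0.608: g = -0.0019, g' = -0.689 → V/F = 0.605
Converged at V/F = 0.605.
Compositions from xᵢ = zᵢ/(1+V/F(Kᵢ−1)), yᵢ = Kᵢxᵢ:
  A: x = 0.102, y = 0.330
  B: x = 0.193, y = 0.271
  C: x = 0.211, y = 0.256
  D: x = 0.338, y = 0.105
  E: x = 0.156, y = 0.039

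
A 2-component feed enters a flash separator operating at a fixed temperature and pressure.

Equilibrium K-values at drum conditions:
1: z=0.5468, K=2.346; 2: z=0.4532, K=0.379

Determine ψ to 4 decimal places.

Binary case is linear: z₁(K₁−1)(1+ψ(K₂−1)) + z₂(K₂−1)(1+ψ(K₁−1)) = 0
⇒ ψ = [z₁(K₁−1)+z₂(K₂−1)] / [−(K₁−1)(K₂−1)] = 0.45456/0.83587 = 0.5438

ψ = 0.5438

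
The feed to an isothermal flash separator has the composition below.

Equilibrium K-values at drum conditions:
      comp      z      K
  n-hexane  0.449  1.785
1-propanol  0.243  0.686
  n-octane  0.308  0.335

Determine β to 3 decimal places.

β = 0.169

Rachford–Rice: g(β) = Σ zᵢ(Kᵢ−1)/(1+β(Kᵢ−1)) = 0.
Check two-phase: ΣzᵢKᵢ = 1.071 > 1 and Σzᵢ/Kᵢ = 1.525 > 1, so g(0) = 0.071 > 0 and g(1) = -0.525 < 0.
Iterate (Newton) starting at β = 0.43:
  β = 0.430: g = -0.1115, g' = -0.454 → β = 0.184
  β = 0.184: g = -0.0065, g' = -0.415 → β = 0.169
Converged at β = 0.169.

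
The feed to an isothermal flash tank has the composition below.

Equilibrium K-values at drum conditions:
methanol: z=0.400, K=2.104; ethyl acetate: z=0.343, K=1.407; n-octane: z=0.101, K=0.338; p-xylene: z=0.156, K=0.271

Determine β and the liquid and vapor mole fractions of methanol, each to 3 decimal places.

Let β = V/F and solve Σ zᵢ(Kᵢ−1)/(1+β(Kᵢ−1)) = 0.
Check two-phase: ΣzᵢKᵢ = 1.401 > 1 and Σzᵢ/Kᵢ = 1.308 > 1, so g(0) = 0.401 > 0 and g(1) = -0.308 < 0.
Newton–Raphson from β = 0.5:
  β = 0.500: g = 0.1216, g' = -0.546 → β = 0.723
  β = 0.723: g = -0.0152, g' = -0.718 → β = 0.702
  β = 0.702: g = -0.0003, g' = -0.691 → β = 0.701
Converged at β = 0.701.
Compositions from xᵢ = zᵢ/(1+β(Kᵢ−1)), yᵢ = Kᵢxᵢ:
  methanol: x = 0.225, y = 0.474
  ethyl acetate: x = 0.267, y = 0.375
  n-octane: x = 0.189, y = 0.064
  p-xylene: x = 0.319, y = 0.087

β = 0.701, x_methanol = 0.225, y_methanol = 0.474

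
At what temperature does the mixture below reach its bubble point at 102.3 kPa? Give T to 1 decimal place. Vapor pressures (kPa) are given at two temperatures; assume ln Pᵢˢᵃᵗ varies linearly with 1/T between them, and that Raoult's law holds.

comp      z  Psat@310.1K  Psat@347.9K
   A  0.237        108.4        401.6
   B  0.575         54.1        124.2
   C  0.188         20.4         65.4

T = 327.5 K

Bubble-point temperature: ΣzᵢPᵢˢᵃᵗ(T) = P. Interpolate ln Pᵢˢᵃᵗ = aᵢ + bᵢ/T.
  T = 310.1 K: ΣzᵢPᵢˢᵃᵗ = 60.63 kPa
  T = 347.9 K: ΣzᵢPᵢˢᵃᵗ = 178.89 kPa
  T = 329.0 K: ΣzᵢPᵢˢᵃᵗ = 106.72 kPa
  T = 319.6 K: ΣzᵢPᵢˢᵃᵗ = 81.08 kPa
  T = 324.3 K: ΣzᵢPᵢˢᵃᵗ = 93.17 kPa
  T = 326.6 K: ΣzᵢPᵢˢᵃᵗ = 99.61 kPa
Interpolating between 326.6 K and 329.0 K gives T ≈ 327.5 K.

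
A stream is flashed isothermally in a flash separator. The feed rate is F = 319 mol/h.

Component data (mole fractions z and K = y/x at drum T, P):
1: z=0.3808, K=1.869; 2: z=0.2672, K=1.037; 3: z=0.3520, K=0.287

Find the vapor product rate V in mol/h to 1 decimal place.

Let ψ = V/F and solve Σ zᵢ(Kᵢ−1)/(1+ψ(Kᵢ−1)) = 0.
g(0) = ΣzᵢKᵢ − 1 = 0.0898 and g(1) = 1 − Σzᵢ/Kᵢ = -0.6879, so a root lies in (0, 1).
Iterate (Newton) starting at ψ = 0.5:
  ψ = 0.5000: g = -0.14963, g' = -0.5722 → ψ = 0.2385
  ψ = 0.2385: g = -0.01850, g' = -0.4575 → ψ = 0.1981
  ψ = 0.1981: g = -0.00011, g' = -0.4523 → ψ = 0.1978
Converged at ψ = 0.1978.
Then V = ψ·F = 0.1978·319 = 63.1 mol/h and L = F − V = 255.9 mol/h.

V = 63.1 mol/h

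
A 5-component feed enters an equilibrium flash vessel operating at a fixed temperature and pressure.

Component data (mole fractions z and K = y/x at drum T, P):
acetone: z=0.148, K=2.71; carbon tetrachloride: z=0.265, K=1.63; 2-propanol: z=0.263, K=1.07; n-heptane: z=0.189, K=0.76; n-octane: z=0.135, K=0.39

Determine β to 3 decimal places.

Material balance + equilibrium reduce to Σ zᵢ(Kᵢ−1)/(1+β(Kᵢ−1)) = 0.
g(0) = ΣzᵢKᵢ − 1 = 0.311 and g(1) = 1 − Σzᵢ/Kᵢ = -0.058, so a root lies in (0, 1).
Newton iteration, β⁰ = 0.5:
  β = 0.500: g = 0.1111, g' = -0.306 → β = 0.863
  β = 0.863: g = -0.0035, g' = -0.357 → β = 0.854
Converged at β = 0.854.

β = 0.854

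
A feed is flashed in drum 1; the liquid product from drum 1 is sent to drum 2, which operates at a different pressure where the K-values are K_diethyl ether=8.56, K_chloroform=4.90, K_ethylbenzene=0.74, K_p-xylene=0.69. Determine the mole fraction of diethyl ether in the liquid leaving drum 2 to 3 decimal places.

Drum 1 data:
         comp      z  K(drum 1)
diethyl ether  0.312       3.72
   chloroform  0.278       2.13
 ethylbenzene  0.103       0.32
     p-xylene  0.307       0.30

x_diethyl ether (drum 2) = 0.017

Drum 1:
Let ψ₁ = V/F and solve Σ zᵢ(Kᵢ−1)/(1+ψ₁(Kᵢ−1)) = 0.
g(0) = ΣzᵢKᵢ − 1 = 0.878 and g(1) = 1 − Σzᵢ/Kᵢ = -0.560, so a root lies in (0, 1).
Iterate (Newton) starting at ψ₁ = 0.5:
  ψ₁ = 0.500: g = 0.1236, g' = -1.025 → ψ₁ = 0.621
  ψ₁ = 0.621: g = -0.0008, g' = -1.055 → ψ₁ = 0.620
Converged at ψ₁ = 0.620.
Drum-1 compositions:
  diethyl ether: x = 0.116, y = 0.432
  chloroform: x = 0.163, y = 0.348
  ethylbenzene: x = 0.178, y = 0.057
  p-xylene: x = 0.542, y = 0.163
Drum-2 feed = drum-1 liquid: z₂ = (0.1162, 0.1635, 0.1780, 0.5423).
Drum 2:
Let ψ₂ = V/F and solve Σ zᵢ(Kᵢ−1)/(1+ψ₂(Kᵢ−1)) = 0.
g(0) = ΣzᵢKᵢ − 1 = 1.301 and g(1) = 1 − Σzᵢ/Kᵢ = -0.073, so a root lies in (0, 1).
Newton iteration, ψ₂⁰ = 0.49:
  ψ₂ = 0.490: g = 0.1544, g' = -0.682 → ψ₂ = 0.717
  ψ₂ = 0.717: g = 0.0319, g' = -0.438 → ψ₂ = 0.789
  ψ₂ = 0.789: g = 0.0016, g' = -0.397 → ψ₂ = 0.793
Converged at ψ₂ = 0.793.
  diethyl ether: x = 0.017, y = 0.142
  chloroform: x = 0.040, y = 0.196
  ethylbenzene: x = 0.224, y = 0.166
  p-xylene: x = 0.719, y = 0.496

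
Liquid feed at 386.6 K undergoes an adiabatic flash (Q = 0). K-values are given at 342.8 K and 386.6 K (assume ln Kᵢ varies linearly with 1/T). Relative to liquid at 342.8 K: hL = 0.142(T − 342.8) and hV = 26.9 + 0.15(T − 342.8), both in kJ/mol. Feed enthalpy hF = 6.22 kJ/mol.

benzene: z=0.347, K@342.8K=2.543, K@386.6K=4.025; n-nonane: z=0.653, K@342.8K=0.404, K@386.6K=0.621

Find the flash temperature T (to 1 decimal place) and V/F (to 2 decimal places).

Adiabatic flash: solve Rachford–Rice at each trial T, then check hF = ψ·hV(T) + (1−ψ)·hL(T).
  T = 342.8 K: K = (2.543, 0.404), RR gives ψ = 0.159, H_out = 4.277 kJ/mol
  T = 386.6 K: K = (4.025, 0.621), RR gives ψ = 0.700, H_out = 25.287 kJ/mol
  T = 364.7 K: K = (3.244, 0.507), RR gives ψ = 0.413, H_out = 14.302 kJ/mol
  T = 353.8 K: K = (2.885, 0.455), RR gives ψ = 0.290, H_out = 9.381 kJ/mol
  T = 348.3 K: K = (2.711, 0.429), RR gives ψ = 0.226, H_out = 6.871 kJ/mol
  T = 345.6 K: K = (2.628, 0.417), RR gives ψ = 0.194, H_out = 5.612 kJ/mol
  T = 347.0 K: K = (2.671, 0.423), RR gives ψ = 0.211, H_out = 6.267 kJ/mol
Linear interpolation between T = 345.6 (H_out = 5.612) and T = 347.0 (H_out = 6.267) on hF = 6.22 gives T ≈ 346.9 K, at which ψ = 0.21.

T = 346.9 K, V/F = 0.21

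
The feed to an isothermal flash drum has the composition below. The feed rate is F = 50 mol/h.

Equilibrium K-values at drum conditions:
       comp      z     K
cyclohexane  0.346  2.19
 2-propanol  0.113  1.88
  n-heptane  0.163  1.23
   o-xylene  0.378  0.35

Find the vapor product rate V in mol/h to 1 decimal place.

V = 24.7 mol/h

Newton iteration, ψ⁰ = 0.49:
  ψ = 0.490: g = 0.0027, g' = -0.589 → ψ = 0.495
Converged at ψ = 0.495.
Then V = ψ·F = 0.4946·50 = 24.7 mol/h and L = F − V = 25.3 mol/h.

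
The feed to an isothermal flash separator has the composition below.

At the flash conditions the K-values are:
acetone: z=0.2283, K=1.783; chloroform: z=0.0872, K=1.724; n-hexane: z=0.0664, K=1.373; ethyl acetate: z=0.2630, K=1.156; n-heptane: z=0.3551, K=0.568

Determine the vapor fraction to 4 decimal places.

Let ψ = V/F and solve Σ zᵢ(Kᵢ−1)/(1+ψ(Kᵢ−1)) = 0.
Feasibility: ΣzᵢKᵢ = 1.1543, Σzᵢ/Kᵢ = 1.0797 — both > 1, two phases present.
Iterate (Newton) starting at ψ = 0.5:
  ψ = 0.5000: g = 0.03808, g' = -0.2168 → ψ = 0.6757
  ψ = 0.6757: g = -0.00043, g' = -0.2238 → ψ = 0.6737
Converged at ψ = 0.6737.

ψ = 0.6737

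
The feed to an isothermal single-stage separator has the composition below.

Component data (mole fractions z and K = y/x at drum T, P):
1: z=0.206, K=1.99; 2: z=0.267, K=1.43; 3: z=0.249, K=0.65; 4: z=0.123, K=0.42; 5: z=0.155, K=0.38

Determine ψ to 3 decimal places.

ψ = 0.177

Newton iteration, ψ⁰ = 0.5:
  ψ = 0.500: g = -0.1145, g' = -0.376 → ψ = 0.195
  ψ = 0.195: g = -0.0066, g' = -0.349 → ψ = 0.177
Converged at ψ = 0.177.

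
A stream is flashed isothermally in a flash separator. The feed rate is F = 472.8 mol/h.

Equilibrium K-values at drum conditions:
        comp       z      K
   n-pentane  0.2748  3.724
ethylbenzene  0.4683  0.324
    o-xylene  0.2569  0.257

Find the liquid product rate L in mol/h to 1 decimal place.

L = 413.0 mol/h

Newton iteration, ψ⁰ = 0.66:
  ψ = 0.6600: g = -0.67859, g' = -1.5042 → ψ = 0.2089
  ψ = 0.2089: g = -0.11746, g' = -1.3172 → ψ = 0.1197
  ψ = 0.1197: g = 0.01055, g' = -1.5838 → ψ = 0.1264
Converged at ψ = 0.1264.
Then V = ψ·F = 0.1264·472.8 = 59.8 mol/h and L = F − V = 413.0 mol/h.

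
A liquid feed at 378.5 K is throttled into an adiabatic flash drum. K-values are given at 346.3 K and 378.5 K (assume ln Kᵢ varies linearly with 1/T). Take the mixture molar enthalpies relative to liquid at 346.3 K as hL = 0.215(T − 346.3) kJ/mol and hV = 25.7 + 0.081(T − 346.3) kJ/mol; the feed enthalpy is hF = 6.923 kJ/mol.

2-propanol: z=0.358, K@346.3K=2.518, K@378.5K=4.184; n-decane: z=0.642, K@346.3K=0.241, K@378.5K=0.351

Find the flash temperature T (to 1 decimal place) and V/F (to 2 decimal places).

T = 357.9 K, V/F = 0.18

Adiabatic flash: solve Rachford–Rice at each trial T, then check hF = ψ·hV(T) + (1−ψ)·hL(T).
  T = 346.3 K: K = (2.518, 0.241), RR gives ψ = 0.049, H_out = 1.253 kJ/mol
  T = 378.5 K: K = (4.184, 0.351), RR gives ψ = 0.350, H_out = 14.407 kJ/mol
  T = 362.4 K: K = (3.283, 0.293), RR gives ψ = 0.225, H_out = 8.766 kJ/mol
  T = 354.4 K: K = (2.886, 0.267), RR gives ψ = 0.148, H_out = 5.378 kJ/mol
  T = 358.4 K: K = (3.080, 0.280), RR gives ψ = 0.188, H_out = 7.139 kJ/mol
  T = 356.4 K: K = (2.982, 0.273), RR gives ψ = 0.169, H_out = 6.277 kJ/mol
Linear interpolation between T = 356.4 (H_out = 6.277) and T = 358.4 (H_out = 7.139) on hF = 6.923 gives T ≈ 357.9 K, at which ψ = 0.18.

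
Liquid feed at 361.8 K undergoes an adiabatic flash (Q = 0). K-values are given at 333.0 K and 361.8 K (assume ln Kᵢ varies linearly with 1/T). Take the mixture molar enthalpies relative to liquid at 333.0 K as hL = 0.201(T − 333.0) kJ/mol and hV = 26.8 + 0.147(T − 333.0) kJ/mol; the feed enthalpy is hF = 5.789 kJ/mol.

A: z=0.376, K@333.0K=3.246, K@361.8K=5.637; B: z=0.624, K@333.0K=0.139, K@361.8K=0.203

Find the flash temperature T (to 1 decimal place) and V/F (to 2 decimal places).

T = 336.6 K, V/F = 0.19

Adiabatic flash: solve Rachford–Rice at each trial T, then check hF = ψ·hV(T) + (1−ψ)·hL(T).
  T = 333.0 K: K = (3.246, 0.139), RR gives ψ = 0.159, H_out = 4.258 kJ/mol
  T = 361.8 K: K = (5.637, 0.203), RR gives ψ = 0.337, H_out = 14.301 kJ/mol
  T = 347.4 K: K = (4.327, 0.169), RR gives ψ = 0.265, H_out = 9.792 kJ/mol
  T = 340.2 K: K = (3.759, 0.154), RR gives ψ = 0.218, H_out = 7.208 kJ/mol
  T = 336.6 K: K = (3.496, 0.146), RR gives ψ = 0.190, H_out = 5.789 kJ/mol
  T = 334.8 K: K = (3.369, 0.143), RR gives ψ = 0.175, H_out = 5.039 kJ/mol
Linear interpolation between T = 334.8 (H_out = 5.039) and T = 336.6 (H_out = 5.789) on hF = 5.789 gives T ≈ 336.6 K, at which ψ = 0.19.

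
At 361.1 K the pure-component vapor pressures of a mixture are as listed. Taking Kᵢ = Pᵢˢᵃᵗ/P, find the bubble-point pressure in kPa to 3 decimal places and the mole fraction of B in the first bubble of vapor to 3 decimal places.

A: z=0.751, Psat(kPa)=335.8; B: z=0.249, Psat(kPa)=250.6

Pbub = 314.585 kPa, y_B = 0.198

At the bubble point ψ → 0, so ΣzᵢKᵢ = 1 with Kᵢ = Pᵢˢᵃᵗ/P ⇒ P = ΣzᵢPᵢˢᵃᵗ.
P = 0.751·335.8 + 0.249·250.6 = 314.585 kPa
yᵢ = zᵢPᵢˢᵃᵗ/P ⇒ y_B = 0.249·250.6/314.585 = 0.198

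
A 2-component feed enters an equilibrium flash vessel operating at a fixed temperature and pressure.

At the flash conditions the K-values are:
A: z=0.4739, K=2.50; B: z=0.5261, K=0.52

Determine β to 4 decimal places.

Let β = V/F and solve Σ zᵢ(Kᵢ−1)/(1+β(Kᵢ−1)) = 0.
Check two-phase: ΣzᵢKᵢ = 1.4583 > 1 and Σzᵢ/Kᵢ = 1.2013 > 1, so g(0) = 0.4583 > 0 and g(1) = -0.2013 < 0.
Newton iteration, β⁰ = 0.5:
  β = 0.5000: g = 0.07393, g' = -0.5580 → β = 0.6325
  β = 0.6325: g = 0.00216, g' = -0.5307 → β = 0.6366
Converged at β = 0.6366.

β = 0.6366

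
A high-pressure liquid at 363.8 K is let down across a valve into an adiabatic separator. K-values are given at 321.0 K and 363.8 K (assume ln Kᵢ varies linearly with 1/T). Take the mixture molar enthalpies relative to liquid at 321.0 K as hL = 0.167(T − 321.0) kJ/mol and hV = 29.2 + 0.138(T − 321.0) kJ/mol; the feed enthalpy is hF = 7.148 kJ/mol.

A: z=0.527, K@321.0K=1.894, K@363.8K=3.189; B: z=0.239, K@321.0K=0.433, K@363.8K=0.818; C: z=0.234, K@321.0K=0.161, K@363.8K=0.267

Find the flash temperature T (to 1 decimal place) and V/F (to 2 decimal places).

T = 322.1 K, V/F = 0.24

Adiabatic flash: solve Rachford–Rice at each trial T, then check hF = ψ·hV(T) + (1−ψ)·hL(T).
  T = 321.0 K: K = (1.894, 0.433, 0.161), RR gives ψ = 0.217, H_out = 6.338 kJ/mol
  T = 363.8 K: K = (3.189, 0.818, 0.267), RR gives ψ = 0.755, H_out = 28.267 kJ/mol
  T = 342.4 K: K = (2.498, 0.607, 0.211), RR gives ψ = 0.535, H_out = 18.850 kJ/mol
  T = 331.7 K: K = (2.185, 0.516, 0.185), RR gives ψ = 0.396, H_out = 13.231 kJ/mol
  T = 326.4 K: K = (2.038, 0.474, 0.173), RR gives ψ = 0.314, H_out = 10.036 kJ/mol
  T = 323.7 K: K = (1.965, 0.453, 0.167), RR gives ψ = 0.268, H_out = 8.254 kJ/mol
  T = 322.4 K: K = (1.931, 0.443, 0.164), RR gives ψ = 0.244, H_out = 7.350 kJ/mol
Linear interpolation between T = 321.0 (H_out = 6.338) and T = 322.4 (H_out = 7.350) on hF = 7.148 gives T ≈ 322.1 K, at which ψ = 0.24.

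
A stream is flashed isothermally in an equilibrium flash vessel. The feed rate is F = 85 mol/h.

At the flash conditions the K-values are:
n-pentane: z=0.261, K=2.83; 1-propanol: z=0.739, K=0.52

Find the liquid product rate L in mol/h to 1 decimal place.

L = 73.1 mol/h

Rachford–Rice: g(ψ) = Σ zᵢ(Kᵢ−1)/(1+ψ(Kᵢ−1)) = 0.
Check two-phase: ΣzᵢKᵢ = 1.123 > 1 and Σzᵢ/Kᵢ = 1.513 > 1, so g(0) = 0.123 > 0 and g(1) = -0.513 < 0.
Binary case is linear: z₁(K₁−1)(1+ψ(K₂−1)) + z₂(K₂−1)(1+ψ(K₁−1)) = 0
⇒ ψ = [z₁(K₁−1)+z₂(K₂−1)] / [−(K₁−1)(K₂−1)] = 0.1229/0.8784 = 0.140
Then V = ψ·F = 0.1399·85 = 11.9 mol/h and L = F − V = 73.1 mol/h.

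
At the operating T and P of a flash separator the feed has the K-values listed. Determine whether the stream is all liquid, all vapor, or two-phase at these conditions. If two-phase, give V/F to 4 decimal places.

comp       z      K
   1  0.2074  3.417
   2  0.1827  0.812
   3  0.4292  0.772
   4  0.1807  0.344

two-phase, V/F = 0.3028

ΣzᵢKᵢ = 1.2505; Σzᵢ/Kᵢ = 1.3669.
Both exceed 1, so a two-phase solution exists.
Let ψ = V/F and solve Σ zᵢ(Kᵢ−1)/(1+ψ(Kᵢ−1)) = 0.
Newton–Raphson from ψ = 0.66:
  ψ = 0.6600: g = -0.17030, g' = -0.4611 → ψ = 0.2906
  ψ = 0.2906: g = 0.00684, g' = -0.5695 → ψ = 0.3027
  ψ = 0.3027: g = 0.00007, g' = -0.5582 → ψ = 0.3028
Converged at ψ = 0.3028.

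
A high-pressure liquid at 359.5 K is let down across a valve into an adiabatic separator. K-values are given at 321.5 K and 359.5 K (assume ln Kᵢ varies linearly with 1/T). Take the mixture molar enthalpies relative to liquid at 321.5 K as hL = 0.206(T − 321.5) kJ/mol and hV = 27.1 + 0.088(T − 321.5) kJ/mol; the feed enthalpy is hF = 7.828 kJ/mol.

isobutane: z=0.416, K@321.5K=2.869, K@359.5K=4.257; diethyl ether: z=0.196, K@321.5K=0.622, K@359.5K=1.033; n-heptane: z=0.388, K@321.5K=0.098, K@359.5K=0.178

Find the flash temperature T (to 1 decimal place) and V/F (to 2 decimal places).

T = 324.5 K, V/F = 0.27

Adiabatic flash: solve Rachford–Rice at each trial T, then check hF = ψ·hV(T) + (1−ψ)·hL(T).
  T = 321.5 K: K = (2.869, 0.622, 0.098), RR gives ψ = 0.247, H_out = 6.692 kJ/mol
  T = 359.5 K: K = (4.257, 1.033, 0.178), RR gives ψ = 0.486, H_out = 18.817 kJ/mol
  T = 340.5 K: K = (3.533, 0.813, 0.134), RR gives ψ = 0.378, H_out = 13.304 kJ/mol
  T = 331.0 K: K = (3.193, 0.714, 0.115), RR gives ψ = 0.317, H_out = 10.182 kJ/mol
  T = 326.2 K: K = (3.028, 0.667, 0.106), RR gives ψ = 0.283, H_out = 8.473 kJ/mol
  T = 323.9 K: K = (2.949, 0.645, 0.102), RR gives ψ = 0.266, H_out = 7.616 kJ/mol
Linear interpolation between T = 323.9 (H_out = 7.616) and T = 326.2 (H_out = 8.473) on hF = 7.828 gives T ≈ 324.5 K, at which ψ = 0.27.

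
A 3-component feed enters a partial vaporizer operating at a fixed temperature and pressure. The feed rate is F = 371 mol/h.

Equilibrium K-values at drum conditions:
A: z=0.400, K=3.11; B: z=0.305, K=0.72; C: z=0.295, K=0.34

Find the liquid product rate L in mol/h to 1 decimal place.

L = 175.0 mol/h

Material balance + equilibrium reduce to Σ zᵢ(Kᵢ−1)/(1+ψ(Kᵢ−1)) = 0.
g(0) = ΣzᵢKᵢ − 1 = 0.564 and g(1) = 1 − Σzᵢ/Kᵢ = -0.420, so a root lies in (0, 1).
Iterate (Newton) starting at ψ = 0.5:
  ψ = 0.500: g = 0.0208, g' = -0.740 → ψ = 0.528
Converged at ψ = 0.528.
Then V = ψ·F = 0.5282·371 = 196.0 mol/h and L = F − V = 175.0 mol/h.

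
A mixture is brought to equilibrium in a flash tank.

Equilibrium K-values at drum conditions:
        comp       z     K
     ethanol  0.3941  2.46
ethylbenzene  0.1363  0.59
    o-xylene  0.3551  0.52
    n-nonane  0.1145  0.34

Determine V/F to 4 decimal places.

V/F = 0.3708

Rachford–Rice: g(V/F) = Σ zᵢ(Kᵢ−1)/(1+V/F(Kᵢ−1)) = 0.
Feasibility: ΣzᵢKᵢ = 1.2735, Σzᵢ/Kᵢ = 1.4109 — both > 1, two phases present.
Newton iteration, V/F⁰ = 0.65:
  V/F = 0.6500: g = -0.16106, g' = -0.5896 → V/F = 0.3768
  V/F = 0.3768: g = -0.00358, g' = -0.5919 → V/F = 0.3708
Converged at V/F = 0.3708.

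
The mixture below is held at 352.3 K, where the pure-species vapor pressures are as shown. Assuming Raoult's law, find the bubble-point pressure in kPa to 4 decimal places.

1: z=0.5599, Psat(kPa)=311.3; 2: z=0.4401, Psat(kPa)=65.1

At the bubble point ψ → 0, so ΣzᵢKᵢ = 1 with Kᵢ = Pᵢˢᵃᵗ/P ⇒ P = ΣzᵢPᵢˢᵃᵗ.
P = 0.5599·311.3 + 0.4401·65.1 = 202.9474 kPa

Pbub = 202.9474 kPa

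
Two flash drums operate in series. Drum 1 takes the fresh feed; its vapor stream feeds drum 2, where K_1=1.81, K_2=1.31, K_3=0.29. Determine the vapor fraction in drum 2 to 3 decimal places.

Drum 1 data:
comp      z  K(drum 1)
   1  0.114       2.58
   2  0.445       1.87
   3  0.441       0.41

V/F (drum 2) = 0.414

Drum 1:
Newton–Raphson from ψ₁ = 0.5:
  ψ₁ = 0.500: g = 0.0014, g' = -0.561 → ψ₁ = 0.502
Converged at ψ₁ = 0.502.
Drum-1 compositions:
  1: x = 0.064, y = 0.164
  2: x = 0.310, y = 0.579
  3: x = 0.627, y = 0.257
Drum-2 feed = drum-1 vapor: z₂ = (0.1640, 0.5790, 0.2570).
Drum 2:
Material balance + equilibrium reduce to Σ zᵢ(Kᵢ−1)/(1+ψ₂(Kᵢ−1)) = 0.
Check two-phase: ΣzᵢKᵢ = 1.130 > 1 and Σzᵢ/Kᵢ = 1.419 > 1, so g(0) = 0.130 > 0 and g(1) = -0.419 < 0.
Iterate (Newton) starting at ψ₂ = 0.5:
  ψ₂ = 0.500: g = -0.0329, g' = -0.408 → ψ₂ = 0.419
  ψ₂ = 0.419: g = -0.0018, g' = -0.366 → ψ₂ = 0.414
Converged at ψ₂ = 0.414.
  1: x = 0.123, y = 0.222
  2: x = 0.513, y = 0.672
  3: x = 0.364, y = 0.106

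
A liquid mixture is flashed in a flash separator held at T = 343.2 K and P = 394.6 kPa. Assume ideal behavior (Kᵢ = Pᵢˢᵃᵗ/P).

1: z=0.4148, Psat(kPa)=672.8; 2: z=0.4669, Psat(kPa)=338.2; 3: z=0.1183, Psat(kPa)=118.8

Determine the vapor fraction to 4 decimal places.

Raoult's law: Kᵢ = Pᵢˢᵃᵗ/P = Pᵢˢᵃᵗ/394.6.
  K_1 = 672.8/394.6 = 1.705018, K_2 = 338.2/394.6 = 0.857070, K_3 = 118.8/394.6 = 0.301064
Newton iteration, ψ⁰ = 0.58:
  ψ = 0.5800: g = -0.00425, g' = -0.2787 → ψ = 0.5647
  ψ = 0.5647: g = -0.00003, g' = -0.2745 → ψ = 0.5646
Converged at ψ = 0.5646.

ψ = 0.5646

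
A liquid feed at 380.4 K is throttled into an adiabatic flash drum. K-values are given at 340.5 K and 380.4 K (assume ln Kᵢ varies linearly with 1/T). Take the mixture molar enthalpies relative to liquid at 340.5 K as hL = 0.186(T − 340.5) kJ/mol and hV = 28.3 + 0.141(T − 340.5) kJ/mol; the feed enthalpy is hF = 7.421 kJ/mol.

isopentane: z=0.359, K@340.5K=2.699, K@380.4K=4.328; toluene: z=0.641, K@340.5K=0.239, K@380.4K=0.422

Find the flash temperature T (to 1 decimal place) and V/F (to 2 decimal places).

Adiabatic flash: solve Rachford–Rice at each trial T, then check hF = ψ·hV(T) + (1−ψ)·hL(T).
  T = 340.5 K: K = (2.699, 0.239), RR gives ψ = 0.094, H_out = 2.673 kJ/mol
  T = 380.4 K: K = (4.328, 0.422), RR gives ψ = 0.428, H_out = 18.779 kJ/mol
  T = 360.4 K: K = (3.461, 0.322), RR gives ψ = 0.269, H_out = 11.082 kJ/mol
  T = 350.4 K: K = (3.065, 0.279), RR gives ψ = 0.187, H_out = 7.056 kJ/mol
  T = 355.4 K: K = (3.260, 0.300), RR gives ψ = 0.229, H_out = 9.103 kJ/mol
  T = 352.9 K: K = (3.162, 0.289), RR gives ψ = 0.208, H_out = 8.090 kJ/mol
  T = 351.6 K: K = (3.111, 0.284), RR gives ψ = 0.198, H_out = 7.555 kJ/mol
Linear interpolation between T = 350.4 (H_out = 7.056) and T = 351.6 (H_out = 7.555) on hF = 7.421 gives T ≈ 351.3 K, at which ψ = 0.19.

T = 351.3 K, V/F = 0.19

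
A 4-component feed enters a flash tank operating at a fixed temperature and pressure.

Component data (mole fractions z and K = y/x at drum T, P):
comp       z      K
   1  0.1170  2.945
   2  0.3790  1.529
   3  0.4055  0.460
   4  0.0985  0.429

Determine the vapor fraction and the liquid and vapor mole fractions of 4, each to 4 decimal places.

Newton iteration, ψ⁰ = 0.5:
  ψ = 0.5000: g = -0.10475, g' = -0.4649 → ψ = 0.2747
  ψ = 0.2747: g = -0.00043, g' = -0.4771 → ψ = 0.2738
Converged at ψ = 0.2738.
Compositions from xᵢ = zᵢ/(1+ψ(Kᵢ−1)), yᵢ = Kᵢxᵢ:
  1: x = 0.0763, y = 0.2248
  2: x = 0.3311, y = 0.5062
  3: x = 0.4758, y = 0.2189
  4: x = 0.1168, y = 0.0501

ψ = 0.2738, x_4 = 0.1168, y_4 = 0.0501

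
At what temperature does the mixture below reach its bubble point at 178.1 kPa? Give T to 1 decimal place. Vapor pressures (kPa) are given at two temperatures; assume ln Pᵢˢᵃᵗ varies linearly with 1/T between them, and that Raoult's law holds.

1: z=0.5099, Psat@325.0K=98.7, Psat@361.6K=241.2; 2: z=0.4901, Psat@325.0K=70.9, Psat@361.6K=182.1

T = 354.0 K

Bubble-point temperature: ΣzᵢPᵢˢᵃᵗ(T) = P. Interpolate ln Pᵢˢᵃᵗ = aᵢ + bᵢ/T.
  T = 325.0 K: ΣzᵢPᵢˢᵃᵗ = 85.08 kPa
  T = 361.6 K: ΣzᵢPᵢˢᵃᵗ = 212.24 kPa
  T = 343.3 K: ΣzᵢPᵢˢᵃᵗ = 137.68 kPa
  T = 352.5 K: ΣzᵢPᵢˢᵃᵗ = 172.10 kPa
  T = 357.1 K: ΣzᵢPᵢˢᵃᵗ = 191.59 kPa
  T = 354.8 K: ΣzᵢPᵢˢᵃᵗ = 181.65 kPa
  T = 353.6 K: ΣzᵢPᵢˢᵃᵗ = 176.62 kPa
Interpolating between 353.6 K and 354.8 K gives T ≈ 354.0 K.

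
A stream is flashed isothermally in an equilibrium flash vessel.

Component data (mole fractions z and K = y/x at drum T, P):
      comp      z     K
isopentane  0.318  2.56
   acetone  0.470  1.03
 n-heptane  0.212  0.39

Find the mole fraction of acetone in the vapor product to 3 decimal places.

y_acetone = 0.473

Newton–Raphson from V/F = 0.5:
  V/F = 0.500: g = 0.1065, g' = -0.408 → V/F = 0.761
  V/F = 0.761: g = -0.0008, g' = -0.437 → V/F = 0.759
Converged at V/F = 0.759.
Compositions from xᵢ = zᵢ/(1+V/F(Kᵢ−1)), yᵢ = Kᵢxᵢ:
  isopentane: x = 0.146, y = 0.373
  acetone: x = 0.460, y = 0.473
  n-heptane: x = 0.395, y = 0.154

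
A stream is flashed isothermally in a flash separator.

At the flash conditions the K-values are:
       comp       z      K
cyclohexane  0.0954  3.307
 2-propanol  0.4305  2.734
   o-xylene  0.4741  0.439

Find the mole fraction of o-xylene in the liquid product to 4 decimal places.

x_o-xylene = 0.7648

Material balance + equilibrium reduce to Σ zᵢ(Kᵢ−1)/(1+β(Kᵢ−1)) = 0.
Check two-phase: ΣzᵢKᵢ = 1.7006 > 1 and Σzᵢ/Kᵢ = 1.2663 > 1, so g(0) = 0.7006 > 0 and g(1) = -0.2663 < 0.
Newton iteration, β⁰ = 0.53:
  β = 0.5300: g = 0.10950, g' = -0.7565 → β = 0.6748
  β = 0.6748: g = 0.00211, g' = -0.7389 → β = 0.6776
Converged at β = 0.6776.
Compositions from xᵢ = zᵢ/(1+β(Kᵢ−1)), yᵢ = Kᵢxᵢ:
  cyclohexane: x = 0.0372, y = 0.1231
  2-propanol: x = 0.1979, y = 0.5412
  o-xylene: x = 0.7648, y = 0.3358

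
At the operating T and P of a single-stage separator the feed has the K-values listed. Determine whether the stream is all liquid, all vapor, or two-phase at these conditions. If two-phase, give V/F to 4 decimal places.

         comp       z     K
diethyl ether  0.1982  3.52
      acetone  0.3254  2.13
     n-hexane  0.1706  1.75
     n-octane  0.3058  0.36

ΣzᵢKᵢ = 1.7994; Σzᵢ/Kᵢ = 1.1560.
Both exceed 1, so a two-phase solution exists.
Material balance + equilibrium reduce to Σ zᵢ(Kᵢ−1)/(1+ψ(Kᵢ−1)) = 0.
Newton–Raphson from ψ = 0.5:
  ψ = 0.5000: g = 0.26120, g' = -0.7377 → ψ = 0.8541
  ψ = 0.8541: g = -0.00810, g' = -0.8792 → ψ = 0.8449
  ψ = 0.8449: g = -0.00006, g' = -0.8670 → ψ = 0.8448
Converged at ψ = 0.8448.

two-phase, V/F = 0.8448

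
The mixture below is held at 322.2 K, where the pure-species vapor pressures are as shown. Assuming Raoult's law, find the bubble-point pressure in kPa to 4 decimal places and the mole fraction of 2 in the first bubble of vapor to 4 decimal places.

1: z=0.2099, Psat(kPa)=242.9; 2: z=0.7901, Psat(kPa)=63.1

At the bubble point ψ → 0, so ΣzᵢKᵢ = 1 with Kᵢ = Pᵢˢᵃᵗ/P ⇒ P = ΣzᵢPᵢˢᵃᵗ.
P = 0.2099·242.9 + 0.7901·63.1 = 100.8400 kPa
yᵢ = zᵢPᵢˢᵃᵗ/P ⇒ y_2 = 0.7901·63.1/100.8400 = 0.4944

Pbub = 100.8400 kPa, y_2 = 0.4944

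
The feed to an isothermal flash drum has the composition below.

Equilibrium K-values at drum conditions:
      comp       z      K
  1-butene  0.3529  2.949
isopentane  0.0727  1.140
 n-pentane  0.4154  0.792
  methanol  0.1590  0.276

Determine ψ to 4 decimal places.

Rachford–Rice: g(ψ) = Σ zᵢ(Kᵢ−1)/(1+ψ(Kᵢ−1)) = 0.
g(0) = ΣzᵢKᵢ − 1 = 0.4965 and g(1) = 1 − Σzᵢ/Kᵢ = -0.2840, so a root lies in (0, 1).
Newton–Raphson from ψ = 0.61:
  ψ = 0.6100: g = 0.01847, g' = -0.5719 → ψ = 0.6423
  ψ = 0.6423: g = -0.00013, g' = -0.5807 → ψ = 0.6421
Converged at ψ = 0.6421.

ψ = 0.6421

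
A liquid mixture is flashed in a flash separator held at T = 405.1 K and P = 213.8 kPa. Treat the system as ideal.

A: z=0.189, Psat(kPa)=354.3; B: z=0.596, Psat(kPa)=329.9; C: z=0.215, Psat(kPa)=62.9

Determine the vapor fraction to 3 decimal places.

ψ = 0.735

Raoult's law: Kᵢ = Pᵢˢᵃᵗ/P = Pᵢˢᵃᵗ/213.8.
  K_A = 354.3/213.8 = 1.65716, K_B = 329.9/213.8 = 1.54303, K_C = 62.9/213.8 = 0.29420
Rachford–Rice: g(ψ) = Σ zᵢ(Kᵢ−1)/(1+ψ(Kᵢ−1)) = 0.
g(0) = ΣzᵢKᵢ − 1 = 0.296 and g(1) = 1 − Σzᵢ/Kᵢ = -0.231, so a root lies in (0, 1).
Iterate (Newton) starting at ψ = 0.42:
  ψ = 0.420: g = 0.1452, g' = -0.383 → ψ = 0.799
  ψ = 0.799: g = -0.0409, g' = -0.684 → ψ = 0.739
  ψ = 0.739: g = -0.0028, g' = -0.595 → ψ = 0.735
Converged at ψ = 0.735.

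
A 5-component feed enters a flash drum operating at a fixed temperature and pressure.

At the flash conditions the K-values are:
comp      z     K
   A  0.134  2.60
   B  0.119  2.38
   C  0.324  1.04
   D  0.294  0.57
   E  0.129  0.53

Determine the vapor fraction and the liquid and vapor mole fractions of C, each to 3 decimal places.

ψ = 0.465, x_C = 0.318, y_C = 0.331

Material balance + equilibrium reduce to Σ zᵢ(Kᵢ−1)/(1+ψ(Kᵢ−1)) = 0.
g(0) = ΣzᵢKᵢ − 1 = 0.205 and g(1) = 1 − Σzᵢ/Kᵢ = -0.172, so a root lies in (0, 1).
Newton–Raphson from ψ = 0.41:
  ψ = 0.410: g = 0.0185, g' = -0.342 → ψ = 0.464
  ψ = 0.464: g = 0.0004, g' = -0.329 → ψ = 0.465
Converged at ψ = 0.465.
Compositions from xᵢ = zᵢ/(1+ψ(Kᵢ−1)), yᵢ = Kᵢxᵢ:
  A: x = 0.077, y = 0.200
  B: x = 0.072, y = 0.172
  C: x = 0.318, y = 0.331
  D: x = 0.368, y = 0.209
  E: x = 0.165, y = 0.088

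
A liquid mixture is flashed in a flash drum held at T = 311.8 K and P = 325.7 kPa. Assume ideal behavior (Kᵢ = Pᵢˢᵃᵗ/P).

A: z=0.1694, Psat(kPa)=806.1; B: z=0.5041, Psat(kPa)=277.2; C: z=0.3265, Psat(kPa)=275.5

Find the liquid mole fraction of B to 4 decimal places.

Raoult's law: Kᵢ = Pᵢˢᵃᵗ/P = Pᵢˢᵃᵗ/325.7.
  K_A = 806.1/325.7 = 2.474977, K_B = 277.2/325.7 = 0.851090, K_C = 275.5/325.7 = 0.845870
Iterate (Newton) starting at β = 0.34:
  β = 0.3400: g = 0.03423, g' = -0.1845 → β = 0.5255
  β = 0.5255: g = 0.00456, g' = -0.1393 → β = 0.5583
  β = 0.5583: g = 0.00010, g' = -0.1334 → β = 0.5590
Converged at β = 0.5590.
Compositions from xᵢ = zᵢ/(1+β(Kᵢ−1)), yᵢ = Kᵢxᵢ:
  A: x = 0.0928, y = 0.2298
  B: x = 0.5499, y = 0.4680
  C: x = 0.3573, y = 0.3022

x_B = 0.5499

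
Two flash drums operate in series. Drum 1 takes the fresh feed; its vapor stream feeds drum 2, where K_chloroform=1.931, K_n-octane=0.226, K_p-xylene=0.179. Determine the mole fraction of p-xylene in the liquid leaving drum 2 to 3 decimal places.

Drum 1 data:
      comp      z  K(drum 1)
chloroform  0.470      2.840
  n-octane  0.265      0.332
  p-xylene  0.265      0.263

Drum 1:
Let ψ₁ = V/F and solve Σ zᵢ(Kᵢ−1)/(1+ψ₁(Kᵢ−1)) = 0.
Feasibility: ΣzᵢKᵢ = 1.492, Σzᵢ/Kᵢ = 1.971 — both > 1, two phases present.
Newton iteration, ψ₁⁰ = 0.31:
  ψ₁ = 0.310: g = 0.0743, g' = -1.075 → ψ₁ = 0.379
  ψ₁ = 0.379: g = 0.0014, g' = -1.041 → ψ₁ = 0.380
Converged at ψ₁ = 0.380.
Drum-1 compositions:
  chloroform: x = 0.276, y = 0.785
  n-octane: x = 0.355, y = 0.118
  p-xylene: x = 0.368, y = 0.097
Drum-2 feed = drum-1 vapor: z₂ = (0.7852, 0.1180, 0.0968).
Drum 2:
Let ψ₂ = V/F and solve Σ zᵢ(Kᵢ−1)/(1+ψ₂(Kᵢ−1)) = 0.
g(0) = ΣzᵢKᵢ − 1 = 0.560 and g(1) = 1 − Σzᵢ/Kᵢ = -0.470, so a root lies in (0, 1).
Newton iteration, ψ₂⁰ = 0.63:
  ψ₂ = 0.630: g = 0.1179, g' = -0.820 → ψ₂ = 0.774
  ψ₂ = 0.774: g = -0.0208, g' = -1.160 → ψ₂ = 0.756
  ψ₂ = 0.756: g = -0.0006, g' = -1.098 → ψ₂ = 0.755
Converged at ψ₂ = 0.755.
  chloroform: x = 0.461, y = 0.890
  n-octane: x = 0.284, y = 0.064
  p-xylene: x = 0.255, y = 0.046

x_p-xylene (drum 2) = 0.255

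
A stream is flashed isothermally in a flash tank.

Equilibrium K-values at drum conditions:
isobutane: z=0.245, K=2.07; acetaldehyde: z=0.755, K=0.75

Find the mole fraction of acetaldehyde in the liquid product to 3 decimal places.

x_acetaldehyde = 0.811

Binary case is linear: z₁(K₁−1)(1+ψ(K₂−1)) + z₂(K₂−1)(1+ψ(K₁−1)) = 0
⇒ ψ = [z₁(K₁−1)+z₂(K₂−1)] / [−(K₁−1)(K₂−1)] = 0.0734/0.2675 = 0.274
Compositions from xᵢ = zᵢ/(1+ψ(Kᵢ−1)), yᵢ = Kᵢxᵢ:
  isobutane: x = 0.189, y = 0.392
  acetaldehyde: x = 0.811, y = 0.608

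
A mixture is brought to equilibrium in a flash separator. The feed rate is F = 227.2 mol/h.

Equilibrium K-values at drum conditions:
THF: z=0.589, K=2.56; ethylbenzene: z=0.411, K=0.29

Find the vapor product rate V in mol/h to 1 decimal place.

Rachford–Rice: g(ψ) = Σ zᵢ(Kᵢ−1)/(1+ψ(Kᵢ−1)) = 0.
Check two-phase: ΣzᵢKᵢ = 1.627 > 1 and Σzᵢ/Kᵢ = 1.647 > 1, so g(0) = 0.627 > 0 and g(1) = -0.647 < 0.
Binary case is linear: z₁(K₁−1)(1+ψ(K₂−1)) + z₂(K₂−1)(1+ψ(K₁−1)) = 0
⇒ ψ = [z₁(K₁−1)+z₂(K₂−1)] / [−(K₁−1)(K₂−1)] = 0.6270/1.1076 = 0.566
Then V = ψ·F = 0.5661·227.2 = 128.6 mol/h and L = F − V = 98.6 mol/h.

V = 128.6 mol/h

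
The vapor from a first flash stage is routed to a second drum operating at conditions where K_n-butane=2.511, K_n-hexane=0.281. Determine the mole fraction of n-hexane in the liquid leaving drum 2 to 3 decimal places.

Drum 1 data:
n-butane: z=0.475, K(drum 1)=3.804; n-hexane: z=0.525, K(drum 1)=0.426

Drum 1:
Rachford–Rice: g(ψ₁) = Σ zᵢ(Kᵢ−1)/(1+ψ₁(Kᵢ−1)) = 0.
Feasibility: ΣzᵢKᵢ = 2.031, Σzᵢ/Kᵢ = 1.357 — both > 1, two phases present.
Binary case is linear: z₁(K₁−1)(1+ψ₁(K₂−1)) + z₂(K₂−1)(1+ψ₁(K₁−1)) = 0
⇒ ψ₁ = [z₁(K₁−1)+z₂(K₂−1)] / [−(K₁−1)(K₂−1)] = 1.0305/1.6095 = 0.640
Drum-1 compositions:
  n-butane: x = 0.170, y = 0.646
  n-hexane: x = 0.830, y = 0.354
Drum-2 feed = drum-1 vapor: z₂ = (0.6464, 0.3536).
Drum 2:
Let ψ₂ = V/F and solve Σ zᵢ(Kᵢ−1)/(1+ψ₂(Kᵢ−1)) = 0.
Feasibility: ΣzᵢKᵢ = 1.722, Σzᵢ/Kᵢ = 1.516 — both > 1, two phases present.
Newton–Raphson from ψ₂ = 0.5:
  ψ₂ = 0.500: g = 0.1594, g' = -0.924 → ψ₂ = 0.672
  ψ₂ = 0.672: g = -0.0078, g' = -1.048 → ψ₂ = 0.665
Converged at ψ₂ = 0.665.
  n-butane: x = 0.322, y = 0.810
  n-hexane: x = 0.678, y = 0.190

x_n-hexane (drum 2) = 0.678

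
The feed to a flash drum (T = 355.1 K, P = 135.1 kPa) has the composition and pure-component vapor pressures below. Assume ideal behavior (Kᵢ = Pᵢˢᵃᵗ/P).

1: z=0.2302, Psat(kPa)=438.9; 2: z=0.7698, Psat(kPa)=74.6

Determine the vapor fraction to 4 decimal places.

Raoult's law: Kᵢ = Pᵢˢᵃᵗ/P = Pᵢˢᵃᵗ/135.1.
  K_1 = 438.9/135.1 = 3.248705, K_2 = 74.6/135.1 = 0.552184
Rachford–Rice: g(ψ) = Σ zᵢ(Kᵢ−1)/(1+ψ(Kᵢ−1)) = 0.
Feasibility: ΣzᵢKᵢ = 1.1729, Σzᵢ/Kᵢ = 1.4650 — both > 1, two phases present.
Newton iteration, ψ⁰ = 0.5:
  ψ = 0.5000: g = -0.20051, g' = -0.5142 → ψ = 0.1101
  ψ = 0.1101: g = 0.05233, g' = -0.9187 → ψ = 0.1670
  ψ = 0.1670: g = 0.00370, g' = -0.7955 → ψ = 0.1717
Converged at ψ = 0.1717.

ψ = 0.1717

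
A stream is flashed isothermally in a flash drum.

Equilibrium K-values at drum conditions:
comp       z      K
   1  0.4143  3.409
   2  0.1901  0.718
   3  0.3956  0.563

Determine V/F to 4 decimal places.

V/F = 0.8123

Rachford–Rice: g(V/F) = Σ zᵢ(Kᵢ−1)/(1+V/F(Kᵢ−1)) = 0.
Feasibility: ΣzᵢKᵢ = 1.7716, Σzᵢ/Kᵢ = 1.0890 — both > 1, two phases present.
Newton–Raphson from V/F = 0.61:
  V/F = 0.6100: g = 0.10370, g' = -0.5567 → V/F = 0.7963
  V/F = 0.7963: g = 0.00775, g' = -0.4852 → V/F = 0.8122
  V/F = 0.8122: g = 0.00003, g' = -0.4820 → V/F = 0.8123
Converged at V/F = 0.8123.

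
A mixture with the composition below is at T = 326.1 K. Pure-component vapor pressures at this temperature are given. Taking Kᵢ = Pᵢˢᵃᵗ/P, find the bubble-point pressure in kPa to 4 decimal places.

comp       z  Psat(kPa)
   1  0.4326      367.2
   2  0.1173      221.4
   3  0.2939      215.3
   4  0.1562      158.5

At the bubble point ψ → 0, so ΣzᵢKᵢ = 1 with Kᵢ = Pᵢˢᵃᵗ/P ⇒ P = ΣzᵢPᵢˢᵃᵗ.
P = 0.4326·367.2 + 0.1173·221.4 + 0.2939·215.3 + 0.1562·158.5 = 272.8553 kPa

Pbub = 272.8553 kPa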